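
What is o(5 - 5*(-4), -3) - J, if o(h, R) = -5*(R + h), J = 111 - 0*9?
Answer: -221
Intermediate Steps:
J = 111 (J = 111 - 1*0 = 111 + 0 = 111)
o(h, R) = -5*R - 5*h (o(h, R) = -(5*R + 5*h) = -5*R - 5*h)
o(5 - 5*(-4), -3) - J = (-5*(-3) - 5*(5 - 5*(-4))) - 1*111 = (15 - 5*(5 + 20)) - 111 = (15 - 5*25) - 111 = (15 - 125) - 111 = -110 - 111 = -221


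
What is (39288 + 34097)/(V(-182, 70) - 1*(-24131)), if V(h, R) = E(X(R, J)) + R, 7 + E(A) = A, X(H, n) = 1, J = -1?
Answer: 14677/4839 ≈ 3.0331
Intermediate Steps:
E(A) = -7 + A
V(h, R) = -6 + R (V(h, R) = (-7 + 1) + R = -6 + R)
(39288 + 34097)/(V(-182, 70) - 1*(-24131)) = (39288 + 34097)/((-6 + 70) - 1*(-24131)) = 73385/(64 + 24131) = 73385/24195 = 73385*(1/24195) = 14677/4839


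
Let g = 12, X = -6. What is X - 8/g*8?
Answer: -34/3 ≈ -11.333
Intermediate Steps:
X - 8/g*8 = -6 - 8/12*8 = -6 - 8*1/12*8 = -6 - 2/3*8 = -6 - 16/3 = -34/3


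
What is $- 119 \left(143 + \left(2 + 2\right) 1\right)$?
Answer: $-17493$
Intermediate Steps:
$- 119 \left(143 + \left(2 + 2\right) 1\right) = - 119 \left(143 + 4 \cdot 1\right) = - 119 \left(143 + 4\right) = \left(-119\right) 147 = -17493$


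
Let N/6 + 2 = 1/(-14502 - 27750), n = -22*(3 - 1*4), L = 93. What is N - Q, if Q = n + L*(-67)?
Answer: 43639273/7042 ≈ 6197.0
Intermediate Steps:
n = 22 (n = -22*(3 - 4) = -22*(-1) = 22)
Q = -6209 (Q = 22 + 93*(-67) = 22 - 6231 = -6209)
N = -84505/7042 (N = -12 + 6/(-14502 - 27750) = -12 + 6/(-42252) = -12 + 6*(-1/42252) = -12 - 1/7042 = -84505/7042 ≈ -12.000)
N - Q = -84505/7042 - 1*(-6209) = -84505/7042 + 6209 = 43639273/7042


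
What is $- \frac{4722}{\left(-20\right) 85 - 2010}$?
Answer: $\frac{2361}{1855} \approx 1.2728$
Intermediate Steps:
$- \frac{4722}{\left(-20\right) 85 - 2010} = - \frac{4722}{-1700 - 2010} = - \frac{4722}{-3710} = \left(-4722\right) \left(- \frac{1}{3710}\right) = \frac{2361}{1855}$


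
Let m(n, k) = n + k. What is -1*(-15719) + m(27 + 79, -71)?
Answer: 15754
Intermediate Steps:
m(n, k) = k + n
-1*(-15719) + m(27 + 79, -71) = -1*(-15719) + (-71 + (27 + 79)) = 15719 + (-71 + 106) = 15719 + 35 = 15754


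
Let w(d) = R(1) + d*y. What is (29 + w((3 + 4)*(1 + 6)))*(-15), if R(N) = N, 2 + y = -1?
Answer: 1755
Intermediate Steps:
y = -3 (y = -2 - 1 = -3)
w(d) = 1 - 3*d (w(d) = 1 + d*(-3) = 1 - 3*d)
(29 + w((3 + 4)*(1 + 6)))*(-15) = (29 + (1 - 3*(3 + 4)*(1 + 6)))*(-15) = (29 + (1 - 21*7))*(-15) = (29 + (1 - 3*49))*(-15) = (29 + (1 - 147))*(-15) = (29 - 146)*(-15) = -117*(-15) = 1755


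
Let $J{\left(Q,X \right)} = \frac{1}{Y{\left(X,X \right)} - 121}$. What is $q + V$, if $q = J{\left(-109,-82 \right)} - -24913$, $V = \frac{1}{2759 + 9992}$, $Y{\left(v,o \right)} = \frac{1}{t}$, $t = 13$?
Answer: $\frac{499370258045}{20044572} \approx 24913.0$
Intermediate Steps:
$Y{\left(v,o \right)} = \frac{1}{13}$
$V = \frac{1}{12751} \approx 7.8425 \cdot 10^{-5}$
$J{\left(Q,X \right)} = - \frac{13}{1572}$ ($J{\left(Q,X \right)} = \frac{1}{\frac{1}{13} - 121} = \frac{1}{- \frac{1572}{13}} = - \frac{13}{1572}$)
$q = \frac{39163223}{1572}$ ($q = - \frac{13}{1572} - -24913 = - \frac{13}{1572} + 24913 = \frac{39163223}{1572} \approx 24913.0$)
$q + V = \frac{39163223}{1572} + \frac{1}{12751} = \frac{499370258045}{20044572}$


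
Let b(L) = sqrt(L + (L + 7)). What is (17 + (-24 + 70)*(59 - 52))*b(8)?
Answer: 339*sqrt(23) ≈ 1625.8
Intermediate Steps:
b(L) = sqrt(7 + 2*L) (b(L) = sqrt(L + (7 + L)) = sqrt(7 + 2*L))
(17 + (-24 + 70)*(59 - 52))*b(8) = (17 + (-24 + 70)*(59 - 52))*sqrt(7 + 2*8) = (17 + 46*7)*sqrt(7 + 16) = (17 + 322)*sqrt(23) = 339*sqrt(23)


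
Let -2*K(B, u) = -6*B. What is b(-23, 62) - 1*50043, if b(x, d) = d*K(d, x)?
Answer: -38511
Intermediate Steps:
K(B, u) = 3*B (K(B, u) = -(-3)*B = 3*B)
b(x, d) = 3*d² (b(x, d) = d*(3*d) = 3*d²)
b(-23, 62) - 1*50043 = 3*62² - 1*50043 = 3*3844 - 50043 = 11532 - 50043 = -38511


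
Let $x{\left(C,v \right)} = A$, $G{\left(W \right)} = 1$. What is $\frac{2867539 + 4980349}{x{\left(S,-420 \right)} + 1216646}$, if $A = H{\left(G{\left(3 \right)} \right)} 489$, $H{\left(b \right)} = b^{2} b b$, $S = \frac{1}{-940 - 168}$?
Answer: $\frac{7847888}{1217135} \approx 6.4478$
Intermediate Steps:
$S = - \frac{1}{1108}$ ($S = \frac{1}{-1108} = - \frac{1}{1108} \approx -0.00090253$)
$H{\left(b \right)} = b^{4}$ ($H{\left(b \right)} = b^{3} b = b^{4}$)
$A = 489$ ($A = 1^{4} \cdot 489 = 1 \cdot 489 = 489$)
$x{\left(C,v \right)} = 489$
$\frac{2867539 + 4980349}{x{\left(S,-420 \right)} + 1216646} = \frac{2867539 + 4980349}{489 + 1216646} = \frac{7847888}{1217135}$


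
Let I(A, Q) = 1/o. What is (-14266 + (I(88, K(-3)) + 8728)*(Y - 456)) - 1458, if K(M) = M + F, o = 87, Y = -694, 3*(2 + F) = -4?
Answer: -874605538/87 ≈ -1.0053e+7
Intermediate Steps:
F = -10/3 (F = -2 + (⅓)*(-4) = -2 - 4/3 = -10/3 ≈ -3.3333)
K(M) = -10/3 + M (K(M) = M - 10/3 = -10/3 + M)
I(A, Q) = 1/87
(-14266 + (I(88, K(-3)) + 8728)*(Y - 456)) - 1458 = (-14266 + (1/87 + 8728)*(-694 - 456)) - 1458 = (-14266 + (759337/87)*(-1150)) - 1458 = (-14266 - 873237550/87) - 1458 = -874478692/87 - 1458 = -874605538/87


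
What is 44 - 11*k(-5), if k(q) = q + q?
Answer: 154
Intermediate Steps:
k(q) = 2*q
44 - 11*k(-5) = 44 - 22*(-5) = 44 - 11*(-10) = 44 + 110 = 154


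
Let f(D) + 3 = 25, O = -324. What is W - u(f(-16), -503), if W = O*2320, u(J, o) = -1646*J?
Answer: -715468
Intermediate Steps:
f(D) = 22 (f(D) = -3 + 25 = 22)
W = -751680 (W = -324*2320 = -751680)
W - u(f(-16), -503) = -751680 - (-1646)*22 = -751680 - 1*(-36212) = -751680 + 36212 = -715468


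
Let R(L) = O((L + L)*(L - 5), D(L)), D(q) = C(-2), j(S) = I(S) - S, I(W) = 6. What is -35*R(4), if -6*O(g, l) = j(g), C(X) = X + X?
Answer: 245/3 ≈ 81.667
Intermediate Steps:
C(X) = 2*X
j(S) = 6 - S
D(q) = -4 (D(q) = 2*(-2) = -4)
O(g, l) = -1 + g/6 (O(g, l) = -(6 - g)/6 = -1 + g/6)
R(L) = -1 + L*(-5 + L)/3 (R(L) = -1 + ((L + L)*(L - 5))/6 = -1 + ((2*L)*(-5 + L))/6 = -1 + (2*L*(-5 + L))/6 = -1 + L*(-5 + L)/3)
-35*R(4) = -35*(-1 + (1/3)*4*(-5 + 4)) = -35*(-1 + (1/3)*4*(-1)) = -35*(-1 - 4/3) = -35*(-7/3) = 245/3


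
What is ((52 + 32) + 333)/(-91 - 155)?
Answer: -139/82 ≈ -1.6951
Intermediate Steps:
((52 + 32) + 333)/(-91 - 155) = (84 + 333)/(-246) = 417*(-1/246) = -139/82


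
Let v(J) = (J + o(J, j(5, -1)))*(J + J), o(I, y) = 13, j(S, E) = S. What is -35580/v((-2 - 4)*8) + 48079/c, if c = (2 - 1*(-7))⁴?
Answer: -1198249/367416 ≈ -3.2613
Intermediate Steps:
v(J) = 2*J*(13 + J) (v(J) = (J + 13)*(J + J) = (13 + J)*(2*J) = 2*J*(13 + J))
c = 6561 (c = (2 + 7)⁴ = 9⁴ = 6561)
-35580/v((-2 - 4)*8) + 48079/c = -35580*1/(16*(-2 - 4)*(13 + (-2 - 4)*8)) + 48079/6561 = -35580*(-1/(96*(13 - 6*8))) + 48079*(1/6561) = -35580*(-1/(96*(13 - 48))) + 48079/6561 = -35580/(2*(-48)*(-35)) + 48079/6561 = -35580/3360 + 48079/6561 = -35580*1/3360 + 48079/6561 = -593/56 + 48079/6561 = -1198249/367416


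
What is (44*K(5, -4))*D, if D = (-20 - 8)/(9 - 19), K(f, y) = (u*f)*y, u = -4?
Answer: 9856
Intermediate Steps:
K(f, y) = -4*f*y (K(f, y) = (-4*f)*y = -4*f*y)
D = 14/5 (D = -28/(-10) = -28*(-⅒) = 14/5 ≈ 2.8000)
(44*K(5, -4))*D = (44*(-4*5*(-4)))*(14/5) = (44*80)*(14/5) = 3520*(14/5) = 9856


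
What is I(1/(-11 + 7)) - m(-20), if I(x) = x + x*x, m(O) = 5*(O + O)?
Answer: 3197/16 ≈ 199.81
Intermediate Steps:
m(O) = 10*O (m(O) = 5*(2*O) = 10*O)
I(x) = x + x**2
I(1/(-11 + 7)) - m(-20) = (1 + 1/(-11 + 7))/(-11 + 7) - 10*(-20) = (1 + 1/(-4))/(-4) - 1*(-200) = -(1 - 1/4)/4 + 200 = -1/4*3/4 + 200 = -3/16 + 200 = 3197/16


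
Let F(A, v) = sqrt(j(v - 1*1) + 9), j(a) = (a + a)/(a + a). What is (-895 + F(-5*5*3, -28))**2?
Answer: (895 - sqrt(10))**2 ≈ 7.9537e+5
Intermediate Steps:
j(a) = 1 (j(a) = (2*a)/((2*a)) = (2*a)*(1/(2*a)) = 1)
F(A, v) = sqrt(10) (F(A, v) = sqrt(1 + 9) = sqrt(10))
(-895 + F(-5*5*3, -28))**2 = (-895 + sqrt(10))**2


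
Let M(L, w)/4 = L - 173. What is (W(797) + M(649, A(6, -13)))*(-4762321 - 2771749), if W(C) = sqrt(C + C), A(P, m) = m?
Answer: -14344869280 - 7534070*sqrt(1594) ≈ -1.4646e+10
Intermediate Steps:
M(L, w) = -692 + 4*L (M(L, w) = 4*(L - 173) = 4*(-173 + L) = -692 + 4*L)
W(C) = sqrt(2)*sqrt(C) (W(C) = sqrt(2*C) = sqrt(2)*sqrt(C))
(W(797) + M(649, A(6, -13)))*(-4762321 - 2771749) = (sqrt(2)*sqrt(797) + (-692 + 4*649))*(-4762321 - 2771749) = (sqrt(1594) + (-692 + 2596))*(-7534070) = (sqrt(1594) + 1904)*(-7534070) = (1904 + sqrt(1594))*(-7534070) = -14344869280 - 7534070*sqrt(1594)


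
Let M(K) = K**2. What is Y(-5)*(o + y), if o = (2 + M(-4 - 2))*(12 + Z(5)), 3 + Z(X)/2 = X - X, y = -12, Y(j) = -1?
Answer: -216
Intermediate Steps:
Z(X) = -6 (Z(X) = -6 + 2*(X - X) = -6 + 2*0 = -6 + 0 = -6)
o = 228 (o = (2 + (-4 - 2)**2)*(12 - 6) = (2 + (-6)**2)*6 = (2 + 36)*6 = 38*6 = 228)
Y(-5)*(o + y) = -(228 - 12) = -1*216 = -216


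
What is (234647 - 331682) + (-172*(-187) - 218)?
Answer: -65089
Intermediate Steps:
(234647 - 331682) + (-172*(-187) - 218) = -97035 + (32164 - 218) = -97035 + 31946 = -65089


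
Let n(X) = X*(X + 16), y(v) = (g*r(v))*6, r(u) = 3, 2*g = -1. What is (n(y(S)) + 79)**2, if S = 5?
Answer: 256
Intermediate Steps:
g = -1/2 (g = (1/2)*(-1) = -1/2 ≈ -0.50000)
y(v) = -9 (y(v) = -1/2*3*6 = -3/2*6 = -9)
n(X) = X*(16 + X)
(n(y(S)) + 79)**2 = (-9*(16 - 9) + 79)**2 = (-9*7 + 79)**2 = (-63 + 79)**2 = 16**2 = 256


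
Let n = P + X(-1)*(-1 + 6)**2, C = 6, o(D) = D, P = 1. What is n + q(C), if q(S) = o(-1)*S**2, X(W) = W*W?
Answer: -10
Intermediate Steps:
X(W) = W**2
q(S) = -S**2
n = 26 (n = 1 + (-1)**2*(-1 + 6)**2 = 1 + 1*5**2 = 1 + 1*25 = 1 + 25 = 26)
n + q(C) = 26 - 1*6**2 = 26 - 1*36 = 26 - 36 = -10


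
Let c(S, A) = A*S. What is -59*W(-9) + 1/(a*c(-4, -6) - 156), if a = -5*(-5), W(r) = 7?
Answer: -183371/444 ≈ -413.00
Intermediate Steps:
a = 25
-59*W(-9) + 1/(a*c(-4, -6) - 156) = -59*7 + 1/(25*(-6*(-4)) - 156) = -413 + 1/(25*24 - 156) = -413 + 1/(600 - 156) = -413 + 1/444 = -183371/444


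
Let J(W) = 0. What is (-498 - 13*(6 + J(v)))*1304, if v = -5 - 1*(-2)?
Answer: -751104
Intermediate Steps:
v = -3 (v = -5 + 2 = -3)
(-498 - 13*(6 + J(v)))*1304 = (-498 - 13*(6 + 0))*1304 = (-498 - 13*6)*1304 = (-498 - 78)*1304 = -576*1304 = -751104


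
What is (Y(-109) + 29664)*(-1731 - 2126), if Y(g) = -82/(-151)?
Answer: -17276837522/151 ≈ -1.1442e+8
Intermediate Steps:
Y(g) = 82/151 (Y(g) = -82*(-1/151) = 82/151)
(Y(-109) + 29664)*(-1731 - 2126) = (82/151 + 29664)*(-1731 - 2126) = (4479346/151)*(-3857) = -17276837522/151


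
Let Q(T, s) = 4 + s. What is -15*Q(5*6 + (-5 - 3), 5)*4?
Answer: -540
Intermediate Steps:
-15*Q(5*6 + (-5 - 3), 5)*4 = -15*(4 + 5)*4 = -15*9*4 = -135*4 = -540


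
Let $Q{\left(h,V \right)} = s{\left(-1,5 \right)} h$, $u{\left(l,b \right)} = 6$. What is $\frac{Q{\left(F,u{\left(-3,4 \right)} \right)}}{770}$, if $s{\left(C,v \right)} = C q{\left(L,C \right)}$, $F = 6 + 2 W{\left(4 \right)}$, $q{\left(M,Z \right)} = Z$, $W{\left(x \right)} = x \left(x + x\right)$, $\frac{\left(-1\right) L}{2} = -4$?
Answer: $\frac{1}{11} \approx 0.090909$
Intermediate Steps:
$L = 8$ ($L = \left(-2\right) \left(-4\right) = 8$)
$W{\left(x \right)} = 2 x^{2}$ ($W{\left(x \right)} = x 2 x = 2 x^{2}$)
$F = 70$ ($F = 6 + 2 \cdot 2 \cdot 4^{2} = 6 + 2 \cdot 2 \cdot 16 = 6 + 2 \cdot 32 = 6 + 64 = 70$)
$s{\left(C,v \right)} = C^{2}$ ($s{\left(C,v \right)} = C C = C^{2}$)
$Q{\left(h,V \right)} = h$ ($Q{\left(h,V \right)} = \left(-1\right)^{2} h = 1 h = h$)
$\frac{Q{\left(F,u{\left(-3,4 \right)} \right)}}{770} = \frac{70}{770} = 70 \cdot \frac{1}{770} = \frac{1}{11}$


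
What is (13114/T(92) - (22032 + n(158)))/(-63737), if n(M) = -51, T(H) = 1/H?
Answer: -1184507/63737 ≈ -18.584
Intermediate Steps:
(13114/T(92) - (22032 + n(158)))/(-63737) = (13114/(1/92) - (22032 - 51))/(-63737) = (13114/(1/92) - 1*21981)*(-1/63737) = (13114*92 - 21981)*(-1/63737) = (1206488 - 21981)*(-1/63737) = 1184507*(-1/63737) = -1184507/63737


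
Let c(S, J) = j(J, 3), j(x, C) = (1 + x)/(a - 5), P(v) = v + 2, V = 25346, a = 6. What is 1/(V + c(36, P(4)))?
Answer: 1/25353 ≈ 3.9443e-5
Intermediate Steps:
P(v) = 2 + v
j(x, C) = 1 + x (j(x, C) = (1 + x)/(6 - 5) = (1 + x)/1 = (1 + x)*1 = 1 + x)
c(S, J) = 1 + J
1/(V + c(36, P(4))) = 1/(25346 + (1 + (2 + 4))) = 1/(25346 + (1 + 6)) = 1/(25346 + 7) = 1/25353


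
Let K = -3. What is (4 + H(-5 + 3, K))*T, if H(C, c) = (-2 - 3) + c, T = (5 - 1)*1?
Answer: -16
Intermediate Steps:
T = 4 (T = 4*1 = 4)
H(C, c) = -5 + c
(4 + H(-5 + 3, K))*T = (4 + (-5 - 3))*4 = (4 - 8)*4 = -4*4 = -16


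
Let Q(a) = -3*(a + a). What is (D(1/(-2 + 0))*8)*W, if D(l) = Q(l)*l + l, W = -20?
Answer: 320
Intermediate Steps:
Q(a) = -6*a
D(l) = l - 6*l² (D(l) = (-6*l)*l + l = -6*l² + l = l - 6*l²)
(D(1/(-2 + 0))*8)*W = (((1 - 6/(-2 + 0))/(-2 + 0))*8)*(-20) = (((1 - 6/(-2))/(-2))*8)*(-20) = (-(1 - 6*(-½))/2*8)*(-20) = (-(1 + 3)/2*8)*(-20) = (-½*4*8)*(-20) = -2*8*(-20) = -16*(-20) = 320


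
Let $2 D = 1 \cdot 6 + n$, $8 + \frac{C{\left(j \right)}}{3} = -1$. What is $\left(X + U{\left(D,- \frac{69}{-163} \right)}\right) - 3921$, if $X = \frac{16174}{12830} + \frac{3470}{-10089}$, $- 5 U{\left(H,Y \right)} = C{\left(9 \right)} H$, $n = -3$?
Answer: $- \frac{506374433737}{129441870} \approx -3912.0$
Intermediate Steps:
$C{\left(j \right)} = -27$ ($C{\left(j \right)} = -24 + 3 \left(-1\right) = -24 - 3 = -27$)
$D = \frac{3}{2}$ ($D = \frac{1 \cdot 6 - 3}{2} = \frac{6 - 3}{2} = \frac{1}{2} \cdot 3 = \frac{3}{2} \approx 1.5$)
$U{\left(H,Y \right)} = \frac{27 H}{5}$ ($U{\left(H,Y \right)} = - \frac{\left(-27\right) H}{5} = \frac{27 H}{5}$)
$X = \frac{59329693}{64720935}$ ($X = 16174 \cdot \frac{1}{12830} + 3470 \left(- \frac{1}{10089}\right) = \frac{8087}{6415} - \frac{3470}{10089} = \frac{59329693}{64720935} \approx 0.9167$)
$\left(X + U{\left(D,- \frac{69}{-163} \right)}\right) - 3921 = \left(\frac{59329693}{64720935} + \frac{27}{5} \cdot \frac{3}{2}\right) - 3921 = \left(\frac{59329693}{64720935} + \frac{81}{10}\right) - 3921 = \frac{1167138533}{129441870} - 3921 = - \frac{506374433737}{129441870}$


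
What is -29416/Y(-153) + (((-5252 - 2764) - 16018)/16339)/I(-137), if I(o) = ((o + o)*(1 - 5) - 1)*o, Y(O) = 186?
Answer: -12016901425006/75983947635 ≈ -158.15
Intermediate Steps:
I(o) = o*(-1 - 8*o) (I(o) = ((2*o)*(-4) - 1)*o = (-8*o - 1)*o = (-1 - 8*o)*o = o*(-1 - 8*o))
-29416/Y(-153) + (((-5252 - 2764) - 16018)/16339)/I(-137) = -29416/186 + (((-5252 - 2764) - 16018)/16339)/((-1*(-137)*(1 + 8*(-137)))) = -29416*1/186 + ((-8016 - 16018)*(1/16339))/((-1*(-137)*(1 - 1096))) = -14708/93 + (-24034*1/16339)/((-1*(-137)*(-1095))) = -14708/93 - 24034/16339/(-150015) = -14708/93 - 24034/16339*(-1/150015) = -14708/93 + 24034/2451095085 = -12016901425006/75983947635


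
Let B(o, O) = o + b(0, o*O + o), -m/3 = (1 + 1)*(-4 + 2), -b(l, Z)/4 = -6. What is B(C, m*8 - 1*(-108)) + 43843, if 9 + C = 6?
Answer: 43864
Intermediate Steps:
C = -3 (C = -9 + 6 = -3)
b(l, Z) = 24 (b(l, Z) = -4*(-6) = 24)
m = 12 (m = -3*(1 + 1)*(-4 + 2) = -6*(-2) = -3*(-4) = 12)
B(o, O) = 24 + o (B(o, O) = o + 24 = 24 + o)
B(C, m*8 - 1*(-108)) + 43843 = (24 - 3) + 43843 = 21 + 43843 = 43864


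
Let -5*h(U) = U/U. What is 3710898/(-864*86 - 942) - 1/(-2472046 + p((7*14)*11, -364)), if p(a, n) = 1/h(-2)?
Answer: -1528921506092/31001991591 ≈ -49.317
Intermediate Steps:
h(U) = -⅕ (h(U) = -U/(5*U) = -⅕*1 = -⅕)
p(a, n) = -5 (p(a, n) = 1/(-⅕) = -5)
3710898/(-864*86 - 942) - 1/(-2472046 + p((7*14)*11, -364)) = 3710898/(-864*86 - 942) - 1/(-2472046 - 5) = 3710898/(-74304 - 942) - 1/(-2472051) = 3710898/(-75246) - 1*(-1/2472051) = 3710898*(-1/75246) + 1/2472051 = -618483/12541 + 1/2472051 = -1528921506092/31001991591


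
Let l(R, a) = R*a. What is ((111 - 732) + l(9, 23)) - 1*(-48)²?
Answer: -2718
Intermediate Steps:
((111 - 732) + l(9, 23)) - 1*(-48)² = ((111 - 732) + 9*23) - 1*(-48)² = (-621 + 207) - 1*2304 = -414 - 2304 = -2718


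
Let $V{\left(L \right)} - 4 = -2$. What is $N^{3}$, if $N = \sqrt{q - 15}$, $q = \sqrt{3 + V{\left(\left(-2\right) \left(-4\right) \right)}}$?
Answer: $- i \left(15 - \sqrt{5}\right)^{\frac{3}{2}} \approx - 45.601 i$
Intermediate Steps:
$V{\left(L \right)} = 2$ ($V{\left(L \right)} = 4 - 2 = 2$)
$q = \sqrt{5}$ ($q = \sqrt{3 + 2} = \sqrt{5} \approx 2.2361$)
$N = \sqrt{-15 + \sqrt{5}}$ ($N = \sqrt{\sqrt{5} - 15} = \sqrt{-15 + \sqrt{5}} \approx 3.5727 i$)
$N^{3} = \left(\sqrt{-15 + \sqrt{5}}\right)^{3} = \left(-15 + \sqrt{5}\right)^{\frac{3}{2}}$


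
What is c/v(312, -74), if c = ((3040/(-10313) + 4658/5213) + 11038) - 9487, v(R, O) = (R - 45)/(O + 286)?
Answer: 17684306279236/14354365623 ≈ 1232.0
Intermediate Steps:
v(R, O) = (-45 + R)/(286 + O)
c = 83416539053/53761669 (c = ((3040*(-1/10313) + 4658*(1/5213)) + 11038) - 9487 = ((-3040/10313 + 4658/5213) + 11038) - 9487 = (32190434/53761669 + 11038) - 9487 = 593453492856/53761669 - 9487 = 83416539053/53761669 ≈ 1551.6)
c/v(312, -74) = 83416539053/(53761669*(((-45 + 312)/(286 - 74)))) = 83416539053/(53761669*((267/212))) = 83416539053/(53761669*(((1/212)*267))) = 83416539053/(53761669*(267/212)) = (83416539053/53761669)*(212/267) = 17684306279236/14354365623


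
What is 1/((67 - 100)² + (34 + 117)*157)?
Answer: 1/24796 ≈ 4.0329e-5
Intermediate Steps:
1/((67 - 100)² + (34 + 117)*157) = 1/((-33)² + 151*157) = 1/(1089 + 23707) = 1/24796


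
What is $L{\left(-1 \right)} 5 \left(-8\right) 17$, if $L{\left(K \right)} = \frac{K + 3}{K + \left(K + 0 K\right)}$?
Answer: $680$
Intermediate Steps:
$L{\left(K \right)} = \frac{3 + K}{2 K}$ ($L{\left(K \right)} = \frac{3 + K}{K + \left(K + 0\right)} = \frac{3 + K}{K + K} = \frac{3 + K}{2 K}$)
$L{\left(-1 \right)} 5 \left(-8\right) 17 = \frac{3 - 1}{2 \left(-1\right)} 5 \left(-8\right) 17 = \frac{1}{2} \left(-1\right) 2 \left(-40\right) 17 = \left(-1\right) \left(-40\right) 17 = 40 \cdot 17 = 680$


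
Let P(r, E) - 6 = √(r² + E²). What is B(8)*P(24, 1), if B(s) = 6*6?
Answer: 216 + 36*√577 ≈ 1080.8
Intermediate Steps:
B(s) = 36
P(r, E) = 6 + √(E² + r²) (P(r, E) = 6 + √(r² + E²) = 6 + √(E² + r²))
B(8)*P(24, 1) = 36*(6 + √(1² + 24²)) = 36*(6 + √(1 + 576)) = 36*(6 + √577) = 216 + 36*√577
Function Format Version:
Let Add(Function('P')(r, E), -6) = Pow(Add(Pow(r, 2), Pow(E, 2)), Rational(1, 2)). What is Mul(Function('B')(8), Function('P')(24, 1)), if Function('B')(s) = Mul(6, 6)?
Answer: Add(216, Mul(36, Pow(577, Rational(1, 2)))) ≈ 1080.8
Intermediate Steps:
Function('B')(s) = 36
Function('P')(r, E) = Add(6, Pow(Add(Pow(E, 2), Pow(r, 2)), Rational(1, 2))) (Function('P')(r, E) = Add(6, Pow(Add(Pow(r, 2), Pow(E, 2)), Rational(1, 2))) = Add(6, Pow(Add(Pow(E, 2), Pow(r, 2)), Rational(1, 2))))
Mul(Function('B')(8), Function('P')(24, 1)) = Mul(36, Add(6, Pow(Add(Pow(1, 2), Pow(24, 2)), Rational(1, 2)))) = Mul(36, Add(6, Pow(Add(1, 576), Rational(1, 2)))) = Mul(36, Add(6, Pow(577, Rational(1, 2)))) = Add(216, Mul(36, Pow(577, Rational(1, 2))))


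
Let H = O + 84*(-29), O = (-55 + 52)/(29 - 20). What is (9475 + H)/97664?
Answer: 5279/73248 ≈ 0.072070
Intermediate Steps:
O = -⅓ (O = -3/9 = -3*⅑ = -⅓ ≈ -0.33333)
H = -7309/3 (H = -⅓ + 84*(-29) = -⅓ - 2436 = -7309/3 ≈ -2436.3)
(9475 + H)/97664 = (9475 - 7309/3)/97664 = (21116/3)*(1/97664) = 5279/73248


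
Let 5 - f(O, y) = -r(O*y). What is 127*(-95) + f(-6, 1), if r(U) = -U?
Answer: -12054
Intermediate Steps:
f(O, y) = 5 - O*y (f(O, y) = 5 - (-1)*(-O*y) = 5 - O*y)
127*(-95) + f(-6, 1) = 127*(-95) + (5 - 1*(-6)*1) = -12065 + (5 + 6) = -12065 + 11 = -12054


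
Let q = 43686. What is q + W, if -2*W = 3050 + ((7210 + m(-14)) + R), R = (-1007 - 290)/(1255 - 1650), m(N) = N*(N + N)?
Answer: 30303103/790 ≈ 38358.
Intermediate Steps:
m(N) = 2*N**2 (m(N) = N*(2*N) = 2*N**2)
R = 1297/395 (R = -1297/(-395) = -1297*(-1/395) = 1297/395 ≈ 3.2835)
W = -4208837/790 (W = -(3050 + ((7210 + 2*(-14)**2) + 1297/395))/2 = -(3050 + ((7210 + 2*196) + 1297/395))/2 = -(3050 + ((7210 + 392) + 1297/395))/2 = -(3050 + (7602 + 1297/395))/2 = -(3050 + 3004087/395)/2 = -1/2*4208837/395 = -4208837/790 ≈ -5327.6)
q + W = 43686 - 4208837/790 = 30303103/790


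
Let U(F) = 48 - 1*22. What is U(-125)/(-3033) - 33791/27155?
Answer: -103194133/82361115 ≈ -1.2529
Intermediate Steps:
U(F) = 26 (U(F) = 48 - 22 = 26)
U(-125)/(-3033) - 33791/27155 = 26/(-3033) - 33791/27155 = 26*(-1/3033) - 33791*1/27155 = -26/3033 - 33791/27155 = -103194133/82361115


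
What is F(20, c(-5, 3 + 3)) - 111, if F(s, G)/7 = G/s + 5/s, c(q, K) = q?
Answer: -111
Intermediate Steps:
F(s, G) = 35/s + 7*G/s (F(s, G) = 7*(G/s + 5/s) = 7*(5/s + G/s) = 35/s + 7*G/s)
F(20, c(-5, 3 + 3)) - 111 = 7*(5 - 5)/20 - 111 = 7*(1/20)*0 - 111 = 0 - 111 = -111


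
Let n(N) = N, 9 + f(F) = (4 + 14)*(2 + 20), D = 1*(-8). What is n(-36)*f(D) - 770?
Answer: -14702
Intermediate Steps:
D = -8
f(F) = 387 (f(F) = -9 + (4 + 14)*(2 + 20) = -9 + 18*22 = -9 + 396 = 387)
n(-36)*f(D) - 770 = -36*387 - 770 = -13932 - 770 = -14702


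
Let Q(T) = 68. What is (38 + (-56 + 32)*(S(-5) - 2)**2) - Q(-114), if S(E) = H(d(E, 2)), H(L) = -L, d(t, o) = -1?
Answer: -54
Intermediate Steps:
S(E) = 1 (S(E) = -1*(-1) = 1)
(38 + (-56 + 32)*(S(-5) - 2)**2) - Q(-114) = (38 + (-56 + 32)*(1 - 2)**2) - 1*68 = (38 - 24*(-1)**2) - 68 = (38 - 24*1) - 68 = (38 - 24) - 68 = 14 - 68 = -54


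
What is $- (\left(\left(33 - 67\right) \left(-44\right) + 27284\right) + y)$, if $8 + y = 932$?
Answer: $-29704$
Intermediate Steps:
$y = 924$ ($y = -8 + 932 = 924$)
$- (\left(\left(33 - 67\right) \left(-44\right) + 27284\right) + y) = - (\left(\left(33 - 67\right) \left(-44\right) + 27284\right) + 924) = - (\left(\left(-34\right) \left(-44\right) + 27284\right) + 924) = - (\left(1496 + 27284\right) + 924) = - (28780 + 924) = \left(-1\right) 29704 = -29704$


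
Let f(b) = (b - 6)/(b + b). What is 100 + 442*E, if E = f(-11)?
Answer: 4857/11 ≈ 441.55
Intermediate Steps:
f(b) = (-6 + b)/(2*b) (f(b) = (-6 + b)/((2*b)) = (-6 + b)*(1/(2*b)) = (-6 + b)/(2*b))
E = 17/22 (E = (½)*(-6 - 11)/(-11) = (½)*(-1/11)*(-17) = 17/22 ≈ 0.77273)
100 + 442*E = 100 + 442*(17/22) = 100 + 3757/11 = 4857/11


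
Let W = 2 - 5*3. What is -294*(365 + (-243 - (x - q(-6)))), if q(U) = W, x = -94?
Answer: -59682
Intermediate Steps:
W = -13 (W = 2 - 15 = -13)
q(U) = -13
-294*(365 + (-243 - (x - q(-6)))) = -294*(365 + (-243 - (-94 - 1*(-13)))) = -294*(365 + (-243 - (-94 + 13))) = -294*(365 + (-243 - 1*(-81))) = -294*(365 + (-243 + 81)) = -294*(365 - 162) = -294*203 = -59682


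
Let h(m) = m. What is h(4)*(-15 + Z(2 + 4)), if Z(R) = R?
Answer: -36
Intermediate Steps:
h(4)*(-15 + Z(2 + 4)) = 4*(-15 + (2 + 4)) = 4*(-15 + 6) = 4*(-9) = -36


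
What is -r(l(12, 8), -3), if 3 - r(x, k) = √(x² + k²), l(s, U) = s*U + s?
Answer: -3 + 3*√1297 ≈ 105.04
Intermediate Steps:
l(s, U) = s + U*s (l(s, U) = U*s + s = s + U*s)
r(x, k) = 3 - √(k² + x²) (r(x, k) = 3 - √(x² + k²) = 3 - √(k² + x²))
-r(l(12, 8), -3) = -(3 - √((-3)² + (12*(1 + 8))²)) = -(3 - √(9 + (12*9)²)) = -(3 - √(9 + 108²)) = -(3 - √(9 + 11664)) = -(3 - √11673) = -(3 - 3*√1297) = -3 + 3*√1297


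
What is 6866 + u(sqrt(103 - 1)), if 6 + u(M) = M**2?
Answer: 6962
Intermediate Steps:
u(M) = -6 + M**2
6866 + u(sqrt(103 - 1)) = 6866 + (-6 + (sqrt(103 - 1))**2) = 6866 + (-6 + (sqrt(102))**2) = 6866 + (-6 + 102) = 6866 + 96 = 6962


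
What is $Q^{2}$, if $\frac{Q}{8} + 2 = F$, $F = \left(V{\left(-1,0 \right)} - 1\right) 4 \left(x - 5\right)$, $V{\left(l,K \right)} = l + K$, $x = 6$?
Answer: $6400$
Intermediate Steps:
$V{\left(l,K \right)} = K + l$
$F = -8$ ($F = \left(\left(0 - 1\right) - 1\right) 4 \left(6 - 5\right) = \left(-1 - 1\right) 4 \cdot 1 = \left(-2\right) 4 \cdot 1 = \left(-8\right) 1 = -8$)
$Q = -80$ ($Q = -16 + 8 \left(-8\right) = -16 - 64 = -80$)
$Q^{2} = \left(-80\right)^{2} = 6400$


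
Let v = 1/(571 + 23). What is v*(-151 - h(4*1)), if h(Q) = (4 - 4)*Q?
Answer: -151/594 ≈ -0.25421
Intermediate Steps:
h(Q) = 0 (h(Q) = 0*Q = 0)
v = 1/594 ≈ 0.0016835
v*(-151 - h(4*1)) = (-151 - 1*0)/594 = (-151 + 0)/594 = (1/594)*(-151) = -151/594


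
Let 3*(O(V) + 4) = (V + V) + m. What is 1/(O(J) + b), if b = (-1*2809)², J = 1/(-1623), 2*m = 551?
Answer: 9738/76838359295 ≈ 1.2673e-7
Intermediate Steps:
m = 551/2 (m = (½)*551 = 551/2 ≈ 275.50)
J = -1/1623 ≈ -0.00061614
O(V) = 527/6 + 2*V/3 (O(V) = -4 + ((V + V) + 551/2)/3 = -4 + (2*V + 551/2)/3 = -4 + (551/2 + 2*V)/3 = -4 + (551/6 + 2*V/3) = 527/6 + 2*V/3)
b = 7890481 (b = (-2809)² = 7890481)
1/(O(J) + b) = 1/((527/6 + (⅔)*(-1/1623)) + 7890481) = 1/((527/6 - 2/4869) + 7890481) = 1/(855317/9738 + 7890481) = 1/(76838359295/9738) = 9738/76838359295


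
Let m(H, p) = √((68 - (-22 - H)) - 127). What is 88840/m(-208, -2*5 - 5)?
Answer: -17768*I*√5/7 ≈ -5675.8*I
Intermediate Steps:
m(H, p) = √(-37 + H) (m(H, p) = √((68 + (22 + H)) - 127) = √((90 + H) - 127) = √(-37 + H))
88840/m(-208, -2*5 - 5) = 88840/(√(-37 - 208)) = 88840/(√(-245)) = 88840/((7*I*√5)) = 88840*(-I*√5/35) = -17768*I*√5/7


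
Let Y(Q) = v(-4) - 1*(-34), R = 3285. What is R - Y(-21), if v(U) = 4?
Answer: 3247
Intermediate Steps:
Y(Q) = 38 (Y(Q) = 4 - 1*(-34) = 4 + 34 = 38)
R - Y(-21) = 3285 - 1*38 = 3285 - 38 = 3247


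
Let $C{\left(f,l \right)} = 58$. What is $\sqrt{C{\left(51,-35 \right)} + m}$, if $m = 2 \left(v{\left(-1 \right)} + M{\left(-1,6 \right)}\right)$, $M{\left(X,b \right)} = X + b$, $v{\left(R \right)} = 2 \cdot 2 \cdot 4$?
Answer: $10$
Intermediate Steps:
$v{\left(R \right)} = 16$ ($v{\left(R \right)} = 4 \cdot 4 = 16$)
$m = 42$ ($m = 2 \left(16 + \left(-1 + 6\right)\right) = 2 \left(16 + 5\right) = 2 \cdot 21 = 42$)
$\sqrt{C{\left(51,-35 \right)} + m} = \sqrt{58 + 42} = \sqrt{100} = 10$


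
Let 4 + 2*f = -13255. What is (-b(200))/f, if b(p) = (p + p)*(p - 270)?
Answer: -56000/13259 ≈ -4.2235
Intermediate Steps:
f = -13259/2 (f = -2 + (½)*(-13255) = -2 - 13255/2 = -13259/2 ≈ -6629.5)
b(p) = 2*p*(-270 + p) (b(p) = (2*p)*(-270 + p) = 2*p*(-270 + p))
(-b(200))/f = (-2*200*(-270 + 200))/(-13259/2) = -2*200*(-70)*(-2/13259) = -1*(-28000)*(-2/13259) = 28000*(-2/13259) = -56000/13259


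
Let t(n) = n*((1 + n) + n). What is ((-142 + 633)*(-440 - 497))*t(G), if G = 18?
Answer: -306404622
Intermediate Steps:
t(n) = n*(1 + 2*n)
((-142 + 633)*(-440 - 497))*t(G) = ((-142 + 633)*(-440 - 497))*(18*(1 + 2*18)) = (491*(-937))*(18*(1 + 36)) = -8281206*37 = -460067*666 = -306404622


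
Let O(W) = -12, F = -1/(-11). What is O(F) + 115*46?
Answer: 5278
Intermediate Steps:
F = 1/11 (F = -1*(-1/11) = 1/11 ≈ 0.090909)
O(F) + 115*46 = -12 + 115*46 = -12 + 5290 = 5278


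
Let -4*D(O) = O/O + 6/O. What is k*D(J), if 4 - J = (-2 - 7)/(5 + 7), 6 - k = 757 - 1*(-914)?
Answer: 71595/76 ≈ 942.04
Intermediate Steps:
k = -1665 (k = 6 - (757 - 1*(-914)) = 6 - (757 + 914) = 6 - 1*1671 = 6 - 1671 = -1665)
J = 19/4 (J = 4 - (-2 - 7)/(5 + 7) = 4 - (-9)/12 = 4 - 1*(-3/4) = 4 + 3/4 = 19/4 ≈ 4.7500)
D(O) = -1/4 - 3/(2*O) (D(O) = -(O/O + 6/O)/4 = -(1 + 6/O)/4 = -1/4 - 3/(2*O))
k*D(J) = -1665*(-6 - 1*19/4)/(4*19/4) = -1665*4*(-6 - 19/4)/(4*19) = -1665*4*(-43)/(4*19*4) = -1665*(-43/76) = 71595/76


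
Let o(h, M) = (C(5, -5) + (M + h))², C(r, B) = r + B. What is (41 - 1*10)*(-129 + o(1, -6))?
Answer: -3224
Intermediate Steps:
C(r, B) = B + r
o(h, M) = (M + h)² (o(h, M) = ((-5 + 5) + (M + h))² = (0 + (M + h))² = (M + h)²)
(41 - 1*10)*(-129 + o(1, -6)) = (41 - 1*10)*(-129 + (-6 + 1)²) = (41 - 10)*(-129 + (-5)²) = 31*(-129 + 25) = 31*(-104) = -3224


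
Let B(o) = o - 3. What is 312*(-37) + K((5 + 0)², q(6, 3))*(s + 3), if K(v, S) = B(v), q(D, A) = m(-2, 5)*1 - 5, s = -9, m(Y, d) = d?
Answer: -11676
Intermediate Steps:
q(D, A) = 0 (q(D, A) = 5*1 - 5 = 5 - 5 = 0)
B(o) = -3 + o
K(v, S) = -3 + v
312*(-37) + K((5 + 0)², q(6, 3))*(s + 3) = 312*(-37) + (-3 + (5 + 0)²)*(-9 + 3) = -11544 + (-3 + 5²)*(-6) = -11544 + (-3 + 25)*(-6) = -11544 + 22*(-6) = -11544 - 132 = -11676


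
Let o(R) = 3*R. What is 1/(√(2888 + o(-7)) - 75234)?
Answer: -75234/5660151889 - √2867/5660151889 ≈ -1.3301e-5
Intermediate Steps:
1/(√(2888 + o(-7)) - 75234) = 1/(√(2888 + 3*(-7)) - 75234) = 1/(√(2888 - 21) - 75234) = 1/(√2867 - 75234) = 1/(-75234 + √2867)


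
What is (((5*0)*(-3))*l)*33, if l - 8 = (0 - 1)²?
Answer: 0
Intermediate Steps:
l = 9 (l = 8 + (0 - 1)² = 8 + (-1)² = 8 + 1 = 9)
(((5*0)*(-3))*l)*33 = (((5*0)*(-3))*9)*33 = ((0*(-3))*9)*33 = (0*9)*33 = 0*33 = 0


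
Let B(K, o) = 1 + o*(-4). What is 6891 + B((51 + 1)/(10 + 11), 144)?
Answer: 6316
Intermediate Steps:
B(K, o) = 1 - 4*o
6891 + B((51 + 1)/(10 + 11), 144) = 6891 + (1 - 4*144) = 6891 + (1 - 576) = 6891 - 575 = 6316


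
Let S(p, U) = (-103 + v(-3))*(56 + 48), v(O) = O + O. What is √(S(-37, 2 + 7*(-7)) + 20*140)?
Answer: 2*I*√2134 ≈ 92.391*I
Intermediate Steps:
v(O) = 2*O
S(p, U) = -11336 (S(p, U) = (-103 + 2*(-3))*(56 + 48) = (-103 - 6)*104 = -109*104 = -11336)
√(S(-37, 2 + 7*(-7)) + 20*140) = √(-11336 + 20*140) = √(-11336 + 2800) = √(-8536) = 2*I*√2134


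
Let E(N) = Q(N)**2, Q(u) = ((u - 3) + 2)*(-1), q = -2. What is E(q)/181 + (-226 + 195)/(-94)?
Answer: 6457/17014 ≈ 0.37951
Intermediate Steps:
Q(u) = 1 - u (Q(u) = ((-3 + u) + 2)*(-1) = (-1 + u)*(-1) = 1 - u)
E(N) = (1 - N)**2
E(q)/181 + (-226 + 195)/(-94) = (-1 - 2)**2/181 + (-226 + 195)/(-94) = (-3)**2*(1/181) - 31*(-1/94) = 9*(1/181) + 31/94 = 9/181 + 31/94 = 6457/17014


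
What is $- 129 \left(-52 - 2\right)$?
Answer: $6966$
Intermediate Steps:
$- 129 \left(-52 - 2\right) = \left(-129\right) \left(-54\right) = 6966$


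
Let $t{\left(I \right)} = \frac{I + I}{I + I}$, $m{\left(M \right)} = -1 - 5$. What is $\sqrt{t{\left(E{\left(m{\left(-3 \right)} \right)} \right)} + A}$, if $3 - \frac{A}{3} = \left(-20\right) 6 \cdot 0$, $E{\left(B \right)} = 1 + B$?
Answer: $\sqrt{10} \approx 3.1623$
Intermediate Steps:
$m{\left(M \right)} = -6$ ($m{\left(M \right)} = -1 - 5 = -6$)
$t{\left(I \right)} = 1$ ($t{\left(I \right)} = \frac{2 I}{2 I} = 2 I \frac{1}{2 I} = 1$)
$A = 9$ ($A = 9 - 3 \left(-20\right) 6 \cdot 0 = 9 - 3 \left(\left(-120\right) 0\right) = 9 - 0 = 9 + 0 = 9$)
$\sqrt{t{\left(E{\left(m{\left(-3 \right)} \right)} \right)} + A} = \sqrt{1 + 9} = \sqrt{10}$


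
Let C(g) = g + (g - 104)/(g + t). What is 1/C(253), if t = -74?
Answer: 179/45436 ≈ 0.0039396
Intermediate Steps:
C(g) = g + (-104 + g)/(-74 + g) (C(g) = g + (g - 104)/(g - 74) = g + (-104 + g)/(-74 + g))
1/C(253) = 1/((-104 + 253² - 73*253)/(-74 + 253)) = 1/((-104 + 64009 - 18469)/179) = 1/((1/179)*45436) = 1/(45436/179) = 179/45436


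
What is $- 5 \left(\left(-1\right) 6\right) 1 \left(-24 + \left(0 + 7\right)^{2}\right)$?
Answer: $750$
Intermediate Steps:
$- 5 \left(\left(-1\right) 6\right) 1 \left(-24 + \left(0 + 7\right)^{2}\right) = \left(-5\right) \left(-6\right) 1 \left(-24 + 7^{2}\right) = 30 \cdot 1 \left(-24 + 49\right) = 30 \cdot 25 = 750$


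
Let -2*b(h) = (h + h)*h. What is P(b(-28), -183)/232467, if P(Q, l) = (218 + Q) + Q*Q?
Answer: 614090/232467 ≈ 2.6416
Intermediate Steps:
b(h) = -h² (b(h) = -(h + h)*h/2 = -2*h*h/2 = -h²)
P(Q, l) = 218 + Q + Q² (P(Q, l) = (218 + Q) + Q² = 218 + Q + Q²)
P(b(-28), -183)/232467 = (218 - 1*(-28)² + (-1*(-28)²)²)/232467 = (218 - 1*784 + (-1*784)²)*(1/232467) = (218 - 784 + (-784)²)*(1/232467) = (218 - 784 + 614656)*(1/232467) = 614090*(1/232467) = 614090/232467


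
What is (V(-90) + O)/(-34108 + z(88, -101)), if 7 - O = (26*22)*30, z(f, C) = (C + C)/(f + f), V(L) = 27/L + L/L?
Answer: 7547012/15008025 ≈ 0.50286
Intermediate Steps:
V(L) = 1 + 27/L (V(L) = 27/L + 1 = 1 + 27/L)
z(f, C) = C/f (z(f, C) = (2*C)/((2*f)) = (2*C)*(1/(2*f)) = C/f)
O = -17153 (O = 7 - 26*22*30 = 7 - 572*30 = 7 - 1*17160 = 7 - 17160 = -17153)
(V(-90) + O)/(-34108 + z(88, -101)) = ((27 - 90)/(-90) - 17153)/(-34108 - 101/88) = (-1/90*(-63) - 17153)/(-34108 - 101*1/88) = (7/10 - 17153)/(-34108 - 101/88) = -171523/(10*(-3001605/88)) = -171523/10*(-88/3001605) = 7547012/15008025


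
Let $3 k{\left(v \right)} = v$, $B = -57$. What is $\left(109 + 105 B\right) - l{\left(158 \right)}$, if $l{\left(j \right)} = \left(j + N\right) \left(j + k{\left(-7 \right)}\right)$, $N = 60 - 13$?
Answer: $- \frac{113363}{3} \approx -37788.0$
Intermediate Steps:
$k{\left(v \right)} = \frac{v}{3}$
$N = 47$
$l{\left(j \right)} = \left(47 + j\right) \left(- \frac{7}{3} + j\right)$ ($l{\left(j \right)} = \left(j + 47\right) \left(j + \frac{1}{3} \left(-7\right)\right) = \left(47 + j\right) \left(j - \frac{7}{3}\right) = \left(47 + j\right) \left(- \frac{7}{3} + j\right)$)
$\left(109 + 105 B\right) - l{\left(158 \right)} = \left(109 + 105 \left(-57\right)\right) - \left(- \frac{329}{3} + 158^{2} + \frac{134}{3} \cdot 158\right) = \left(109 - 5985\right) - \left(- \frac{329}{3} + 24964 + \frac{21172}{3}\right) = -5876 - \frac{95735}{3} = - \frac{113363}{3}$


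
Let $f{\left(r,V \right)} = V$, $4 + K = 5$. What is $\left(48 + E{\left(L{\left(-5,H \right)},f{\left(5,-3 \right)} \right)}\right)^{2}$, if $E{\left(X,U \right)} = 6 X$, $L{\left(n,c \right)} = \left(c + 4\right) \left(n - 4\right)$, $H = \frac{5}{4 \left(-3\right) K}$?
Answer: $\frac{84681}{4} \approx 21170.0$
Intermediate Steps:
$K = 1$ ($K = -4 + 5 = 1$)
$H = - \frac{5}{12}$ ($H = \frac{5}{4 \left(-3\right) 1} = \frac{5}{\left(-12\right) 1} = \frac{5}{-12} = 5 \left(- \frac{1}{12}\right) = - \frac{5}{12} \approx -0.41667$)
$L{\left(n,c \right)} = \left(-4 + n\right) \left(4 + c\right)$ ($L{\left(n,c \right)} = \left(4 + c\right) \left(-4 + n\right) = \left(-4 + n\right) \left(4 + c\right)$)
$\left(48 + E{\left(L{\left(-5,H \right)},f{\left(5,-3 \right)} \right)}\right)^{2} = \left(48 + 6 \left(-16 - - \frac{5}{3} + 4 \left(-5\right) - - \frac{25}{12}\right)\right)^{2} = \left(48 + 6 \left(-16 + \frac{5}{3} - 20 + \frac{25}{12}\right)\right)^{2} = \left(48 + 6 \left(- \frac{129}{4}\right)\right)^{2} = \left(48 - \frac{387}{2}\right)^{2} = \left(- \frac{291}{2}\right)^{2} = \frac{84681}{4}$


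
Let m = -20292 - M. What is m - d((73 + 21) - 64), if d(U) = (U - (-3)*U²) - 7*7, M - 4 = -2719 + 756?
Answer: -21014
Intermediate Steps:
M = -1959 (M = 4 + (-2719 + 756) = 4 - 1963 = -1959)
d(U) = -49 + U + 3*U² (d(U) = (U + 3*U²) - 49 = -49 + U + 3*U²)
m = -18333 (m = -20292 - 1*(-1959) = -20292 + 1959 = -18333)
m - d((73 + 21) - 64) = -18333 - (-49 + ((73 + 21) - 64) + 3*((73 + 21) - 64)²) = -18333 - (-49 + (94 - 64) + 3*(94 - 64)²) = -18333 - (-49 + 30 + 3*30²) = -18333 - (-49 + 30 + 3*900) = -18333 - (-49 + 30 + 2700) = -18333 - 1*2681 = -18333 - 2681 = -21014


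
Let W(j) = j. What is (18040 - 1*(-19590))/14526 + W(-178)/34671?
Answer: 217014017/83938491 ≈ 2.5854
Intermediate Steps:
(18040 - 1*(-19590))/14526 + W(-178)/34671 = (18040 - 1*(-19590))/14526 - 178/34671 = (18040 + 19590)*(1/14526) - 178*1/34671 = 37630*(1/14526) - 178/34671 = 18815/7263 - 178/34671 = 217014017/83938491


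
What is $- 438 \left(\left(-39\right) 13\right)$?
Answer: $222066$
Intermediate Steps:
$- 438 \left(\left(-39\right) 13\right) = - 438 \left(-507\right) = \left(-1\right) \left(-222066\right) = 222066$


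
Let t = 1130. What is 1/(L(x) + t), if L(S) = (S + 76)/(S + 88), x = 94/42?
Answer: 1895/2142993 ≈ 0.00088428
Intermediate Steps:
x = 47/21 (x = 94*(1/42) = 47/21 ≈ 2.2381)
L(S) = (76 + S)/(88 + S)
1/(L(x) + t) = 1/((76 + 47/21)/(88 + 47/21) + 1130) = 1/((1643/21)/(1895/21) + 1130) = 1/((21/1895)*(1643/21) + 1130) = 1/(1643/1895 + 1130) = 1/(2142993/1895) = 1895/2142993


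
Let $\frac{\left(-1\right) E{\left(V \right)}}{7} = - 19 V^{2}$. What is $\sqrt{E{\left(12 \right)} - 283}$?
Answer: $\sqrt{18869} \approx 137.36$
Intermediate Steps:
$E{\left(V \right)} = 133 V^{2}$ ($E{\left(V \right)} = - 7 \left(- 19 V^{2}\right) = 133 V^{2}$)
$\sqrt{E{\left(12 \right)} - 283} = \sqrt{133 \cdot 12^{2} - 283} = \sqrt{133 \cdot 144 - 283} = \sqrt{19152 - 283} = \sqrt{18869}$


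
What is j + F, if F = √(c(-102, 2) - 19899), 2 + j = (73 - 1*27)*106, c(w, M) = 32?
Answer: 4874 + I*√19867 ≈ 4874.0 + 140.95*I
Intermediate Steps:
j = 4874 (j = -2 + (73 - 1*27)*106 = -2 + (73 - 27)*106 = -2 + 46*106 = -2 + 4876 = 4874)
F = I*√19867 (F = √(32 - 19899) = √(-19867) = I*√19867 ≈ 140.95*I)
j + F = 4874 + I*√19867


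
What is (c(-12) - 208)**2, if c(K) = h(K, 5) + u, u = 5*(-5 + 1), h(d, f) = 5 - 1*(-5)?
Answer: 47524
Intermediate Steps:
h(d, f) = 10 (h(d, f) = 5 + 5 = 10)
u = -20 (u = 5*(-4) = -20)
c(K) = -10 (c(K) = 10 - 20 = -10)
(c(-12) - 208)**2 = (-10 - 208)**2 = (-218)**2 = 47524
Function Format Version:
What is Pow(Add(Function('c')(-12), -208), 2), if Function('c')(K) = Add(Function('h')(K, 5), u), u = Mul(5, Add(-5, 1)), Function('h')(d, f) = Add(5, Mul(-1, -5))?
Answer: 47524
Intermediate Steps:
Function('h')(d, f) = 10 (Function('h')(d, f) = Add(5, 5) = 10)
u = -20 (u = Mul(5, -4) = -20)
Function('c')(K) = -10 (Function('c')(K) = Add(10, -20) = -10)
Pow(Add(Function('c')(-12), -208), 2) = Pow(Add(-10, -208), 2) = Pow(-218, 2) = 47524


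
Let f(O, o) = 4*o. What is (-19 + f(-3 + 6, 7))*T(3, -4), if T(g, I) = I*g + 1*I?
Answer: -144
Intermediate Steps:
T(g, I) = I + I*g (T(g, I) = I*g + I = I + I*g)
(-19 + f(-3 + 6, 7))*T(3, -4) = (-19 + 4*7)*(-4*(1 + 3)) = (-19 + 28)*(-4*4) = 9*(-16) = -144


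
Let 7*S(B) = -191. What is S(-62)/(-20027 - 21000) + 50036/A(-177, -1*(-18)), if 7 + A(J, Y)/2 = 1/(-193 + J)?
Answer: -2658410433859/744106699 ≈ -3572.6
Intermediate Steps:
S(B) = -191/7 (S(B) = (1/7)*(-191) = -191/7)
A(J, Y) = -14 + 2/(-193 + J)
S(-62)/(-20027 - 21000) + 50036/A(-177, -1*(-18)) = -191/(7*(-20027 - 21000)) + 50036/((2*(1352 - 7*(-177))/(-193 - 177))) = -191/7/(-41027) + 50036/((2*(1352 + 1239)/(-370))) = -191/7*(-1/41027) + 50036/((2*(-1/370)*2591)) = 191/287189 + 50036/(-2591/185) = 191/287189 + 50036*(-185/2591) = 191/287189 - 9256660/2591 = -2658410433859/744106699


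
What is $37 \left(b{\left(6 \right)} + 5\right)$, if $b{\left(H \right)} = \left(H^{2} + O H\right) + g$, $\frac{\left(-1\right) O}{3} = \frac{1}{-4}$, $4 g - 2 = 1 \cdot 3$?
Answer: $\frac{6919}{4} \approx 1729.8$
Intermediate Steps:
$g = \frac{5}{4}$ ($g = \frac{1}{2} + \frac{1 \cdot 3}{4} = \frac{1}{2} + \frac{1}{4} \cdot 3 = \frac{1}{2} + \frac{3}{4} = \frac{5}{4} \approx 1.25$)
$O = \frac{3}{4}$ ($O = - \frac{3}{-4} = \left(-3\right) \left(- \frac{1}{4}\right) = \frac{3}{4} \approx 0.75$)
$b{\left(H \right)} = \frac{5}{4} + H^{2} + \frac{3 H}{4}$ ($b{\left(H \right)} = \left(H^{2} + \frac{3 H}{4}\right) + \frac{5}{4} = \frac{5}{4} + H^{2} + \frac{3 H}{4}$)
$37 \left(b{\left(6 \right)} + 5\right) = 37 \left(\left(\frac{5}{4} + 6^{2} + \frac{3}{4} \cdot 6\right) + 5\right) = 37 \left(\left(\frac{5}{4} + 36 + \frac{9}{2}\right) + 5\right) = 37 \left(\frac{167}{4} + 5\right) = 37 \cdot \frac{187}{4} = \frac{6919}{4}$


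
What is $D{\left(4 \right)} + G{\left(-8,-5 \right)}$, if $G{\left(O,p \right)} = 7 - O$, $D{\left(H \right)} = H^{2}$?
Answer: $31$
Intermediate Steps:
$D{\left(4 \right)} + G{\left(-8,-5 \right)} = 4^{2} + \left(7 - -8\right) = 16 + \left(7 + 8\right) = 16 + 15 = 31$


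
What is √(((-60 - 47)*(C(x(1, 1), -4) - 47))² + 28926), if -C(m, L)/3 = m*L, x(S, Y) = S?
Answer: 29*√16711 ≈ 3748.9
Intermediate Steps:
C(m, L) = -3*L*m (C(m, L) = -3*m*L = -3*L*m)
√(((-60 - 47)*(C(x(1, 1), -4) - 47))² + 28926) = √(((-60 - 47)*(-3*(-4)*1 - 47))² + 28926) = √((-107*(12 - 47))² + 28926) = √((-107*(-35))² + 28926) = √(3745² + 28926) = √(14025025 + 28926) = √14053951 = 29*√16711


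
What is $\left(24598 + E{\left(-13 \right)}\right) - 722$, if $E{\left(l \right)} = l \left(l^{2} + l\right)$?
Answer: $21848$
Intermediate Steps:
$E{\left(l \right)} = l \left(l + l^{2}\right)$
$\left(24598 + E{\left(-13 \right)}\right) - 722 = \left(24598 + \left(-13\right)^{2} \left(1 - 13\right)\right) - 722 = \left(24598 + 169 \left(-12\right)\right) - 722 = \left(24598 - 2028\right) - 722 = 22570 - 722 = 21848$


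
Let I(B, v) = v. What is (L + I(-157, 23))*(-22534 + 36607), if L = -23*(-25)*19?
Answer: 154071204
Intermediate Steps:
L = 10925 (L = 575*19 = 10925)
(L + I(-157, 23))*(-22534 + 36607) = (10925 + 23)*(-22534 + 36607) = 10948*14073 = 154071204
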